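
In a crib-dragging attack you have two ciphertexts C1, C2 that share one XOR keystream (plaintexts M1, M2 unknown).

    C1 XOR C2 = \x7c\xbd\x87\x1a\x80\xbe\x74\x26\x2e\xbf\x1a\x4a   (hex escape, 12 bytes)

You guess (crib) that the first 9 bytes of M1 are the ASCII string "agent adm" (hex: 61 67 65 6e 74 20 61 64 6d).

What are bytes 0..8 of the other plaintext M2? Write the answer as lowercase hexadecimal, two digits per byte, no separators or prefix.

1ddae274f49e154243

Since C1 ⊕ C2 = M1 ⊕ M2, XORing with the guessed M1 bytes yields the corresponding M2 bytes: M2 = (C1 ⊕ C2) ⊕ M1.
7c XOR 61 = 1d
bd XOR 67 = da
87 XOR 65 = e2
1a XOR 6e = 74
80 XOR 74 = f4
be XOR 20 = 9e
74 XOR 61 = 15
26 XOR 64 = 42
2e XOR 6d = 43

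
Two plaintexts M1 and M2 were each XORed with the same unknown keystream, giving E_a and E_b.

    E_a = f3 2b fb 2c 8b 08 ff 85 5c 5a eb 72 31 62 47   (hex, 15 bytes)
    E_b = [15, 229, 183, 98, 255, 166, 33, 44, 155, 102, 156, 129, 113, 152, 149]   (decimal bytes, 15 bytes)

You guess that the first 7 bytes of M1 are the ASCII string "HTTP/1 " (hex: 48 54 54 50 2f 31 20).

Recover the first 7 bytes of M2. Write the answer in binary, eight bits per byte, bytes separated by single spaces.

First, E_a ⊕ E_b = (M1 ⊕ K) ⊕ (M2 ⊕ K) = M1 ⊕ M2, so the key drops out. Then M2 = (M1 ⊕ M2) ⊕ M1 over the first 7 bytes.
byte 0: (f3 ^ 0f) ^ 48 = fc ^ 48 = b4
byte 1: (2b ^ e5) ^ 54 = ce ^ 54 = 9a
byte 2: (fb ^ b7) ^ 54 = 4c ^ 54 = 18
byte 3: (2c ^ 62) ^ 50 = 4e ^ 50 = 1e
byte 4: (8b ^ ff) ^ 2f = 74 ^ 2f = 5b
byte 5: (08 ^ a6) ^ 31 = ae ^ 31 = 9f
byte 6: (ff ^ 21) ^ 20 = de ^ 20 = fe

10110100 10011010 00011000 00011110 01011011 10011111 11111110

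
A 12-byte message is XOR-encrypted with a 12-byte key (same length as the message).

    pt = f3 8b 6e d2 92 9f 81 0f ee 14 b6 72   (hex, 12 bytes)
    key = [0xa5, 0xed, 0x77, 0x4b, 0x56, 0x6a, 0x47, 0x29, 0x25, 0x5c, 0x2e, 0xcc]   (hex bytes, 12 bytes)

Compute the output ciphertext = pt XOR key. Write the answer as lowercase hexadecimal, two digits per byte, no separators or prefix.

XOR is its own inverse, so applying the key byte-wise gives the result directly.
f3 ⊕ a5 = 56
8b ⊕ ed = 66
6e ⊕ 77 = 19
d2 ⊕ 4b = 99
92 ⊕ 56 = c4
9f ⊕ 6a = f5
81 ⊕ 47 = c6
0f ⊕ 29 = 26
ee ⊕ 25 = cb
14 ⊕ 5c = 48
b6 ⊕ 2e = 98
72 ⊕ cc = be

56661999c4f5c626cb4898be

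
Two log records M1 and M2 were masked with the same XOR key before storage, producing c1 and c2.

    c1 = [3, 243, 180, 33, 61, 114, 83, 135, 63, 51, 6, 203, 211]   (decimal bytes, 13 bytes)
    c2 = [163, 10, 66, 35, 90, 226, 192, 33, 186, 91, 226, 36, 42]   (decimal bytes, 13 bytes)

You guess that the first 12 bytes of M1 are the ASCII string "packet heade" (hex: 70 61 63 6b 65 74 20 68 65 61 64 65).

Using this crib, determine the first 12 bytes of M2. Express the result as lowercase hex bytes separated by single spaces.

First, c1 ⊕ c2 = (M1 ⊕ K) ⊕ (M2 ⊕ K) = M1 ⊕ M2, so the key drops out. Then M2 = (M1 ⊕ M2) ⊕ M1 over the first 12 bytes.
byte 0: (03 ^ a3) ^ 70 = a0 ^ 70 = d0
byte 1: (f3 ^ 0a) ^ 61 = f9 ^ 61 = 98
byte 2: (b4 ^ 42) ^ 63 = f6 ^ 63 = 95
byte 3: (21 ^ 23) ^ 6b = 02 ^ 6b = 69
byte 4: (3d ^ 5a) ^ 65 = 67 ^ 65 = 02
byte 5: (72 ^ e2) ^ 74 = 90 ^ 74 = e4
byte 6: (53 ^ c0) ^ 20 = 93 ^ 20 = b3
byte 7: (87 ^ 21) ^ 68 = a6 ^ 68 = ce
byte 8: (3f ^ ba) ^ 65 = 85 ^ 65 = e0
byte 9: (33 ^ 5b) ^ 61 = 68 ^ 61 = 09
byte 10: (06 ^ e2) ^ 64 = e4 ^ 64 = 80
byte 11: (cb ^ 24) ^ 65 = ef ^ 65 = 8a

d0 98 95 69 02 e4 b3 ce e0 09 80 8a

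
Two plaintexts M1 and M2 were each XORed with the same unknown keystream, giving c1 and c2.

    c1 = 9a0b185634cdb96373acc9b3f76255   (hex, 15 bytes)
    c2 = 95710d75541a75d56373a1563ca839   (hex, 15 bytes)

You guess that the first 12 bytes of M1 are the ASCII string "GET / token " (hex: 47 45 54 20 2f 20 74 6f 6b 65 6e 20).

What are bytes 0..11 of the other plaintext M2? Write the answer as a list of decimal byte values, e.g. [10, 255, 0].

[72, 63, 65, 3, 79, 247, 184, 217, 123, 186, 6, 197]

First, c1 ⊕ c2 = (M1 ⊕ K) ⊕ (M2 ⊕ K) = M1 ⊕ M2, so the key drops out. Then M2 = (M1 ⊕ M2) ⊕ M1 over the first 12 bytes.
byte 0: (9a XOR 95) XOR 47 = 0f XOR 47 = 48
byte 1: (0b XOR 71) XOR 45 = 7a XOR 45 = 3f
byte 2: (18 XOR 0d) XOR 54 = 15 XOR 54 = 41
byte 3: (56 XOR 75) XOR 20 = 23 XOR 20 = 03
byte 4: (34 XOR 54) XOR 2f = 60 XOR 2f = 4f
byte 5: (cd XOR 1a) XOR 20 = d7 XOR 20 = f7
byte 6: (b9 XOR 75) XOR 74 = cc XOR 74 = b8
byte 7: (63 XOR d5) XOR 6f = b6 XOR 6f = d9
byte 8: (73 XOR 63) XOR 6b = 10 XOR 6b = 7b
byte 9: (ac XOR 73) XOR 65 = df XOR 65 = ba
byte 10: (c9 XOR a1) XOR 6e = 68 XOR 6e = 06
byte 11: (b3 XOR 56) XOR 20 = e5 XOR 20 = c5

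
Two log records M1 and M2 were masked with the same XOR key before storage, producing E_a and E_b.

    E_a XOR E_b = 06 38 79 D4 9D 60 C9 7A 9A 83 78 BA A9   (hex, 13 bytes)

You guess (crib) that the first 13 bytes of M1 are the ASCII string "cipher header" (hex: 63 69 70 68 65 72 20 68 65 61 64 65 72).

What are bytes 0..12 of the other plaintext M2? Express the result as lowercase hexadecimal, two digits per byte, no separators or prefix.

Since E_a ⊕ E_b = M1 ⊕ M2, XORing with the guessed M1 bytes yields the corresponding M2 bytes: M2 = (E_a ⊕ E_b) ⊕ M1.
06 ⊕ 63 = 65
38 ⊕ 69 = 51
79 ⊕ 70 = 09
d4 ⊕ 68 = bc
9d ⊕ 65 = f8
60 ⊕ 72 = 12
c9 ⊕ 20 = e9
7a ⊕ 68 = 12
9a ⊕ 65 = ff
83 ⊕ 61 = e2
78 ⊕ 64 = 1c
ba ⊕ 65 = df
a9 ⊕ 72 = db

655109bcf812e912ffe21cdfdb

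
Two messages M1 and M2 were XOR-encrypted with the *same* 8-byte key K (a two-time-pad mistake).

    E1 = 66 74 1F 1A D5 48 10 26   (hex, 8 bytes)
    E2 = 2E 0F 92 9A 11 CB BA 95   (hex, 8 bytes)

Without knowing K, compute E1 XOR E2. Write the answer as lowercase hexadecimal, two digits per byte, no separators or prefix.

487b8d80c483aab3

E1 ⊕ E2 = (M1 ⊕ K) ⊕ (M2 ⊕ K) = M1 ⊕ M2 — the shared key cancels under XOR.
01100110 ^ 00101110 = 01001000
01110100 ^ 00001111 = 01111011
00011111 ^ 10010010 = 10001101
00011010 ^ 10011010 = 10000000
11010101 ^ 00010001 = 11000100
01001000 ^ 11001011 = 10000011
00010000 ^ 10111010 = 10101010
00100110 ^ 10010101 = 10110011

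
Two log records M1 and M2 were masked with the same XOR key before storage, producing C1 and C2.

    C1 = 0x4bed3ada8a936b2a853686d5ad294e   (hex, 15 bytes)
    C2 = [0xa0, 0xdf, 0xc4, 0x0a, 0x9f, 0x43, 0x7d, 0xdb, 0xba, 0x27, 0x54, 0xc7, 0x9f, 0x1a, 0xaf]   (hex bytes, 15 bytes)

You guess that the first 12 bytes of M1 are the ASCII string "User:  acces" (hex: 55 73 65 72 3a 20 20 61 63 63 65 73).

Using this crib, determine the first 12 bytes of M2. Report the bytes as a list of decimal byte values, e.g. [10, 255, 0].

First, C1 ⊕ C2 = (M1 ⊕ K) ⊕ (M2 ⊕ K) = M1 ⊕ M2, so the key drops out. Then M2 = (M1 ⊕ M2) ⊕ M1 over the first 12 bytes.
byte 0: (4b ⊕ a0) ⊕ 55 = eb ⊕ 55 = be
byte 1: (ed ⊕ df) ⊕ 73 = 32 ⊕ 73 = 41
byte 2: (3a ⊕ c4) ⊕ 65 = fe ⊕ 65 = 9b
byte 3: (da ⊕ 0a) ⊕ 72 = d0 ⊕ 72 = a2
byte 4: (8a ⊕ 9f) ⊕ 3a = 15 ⊕ 3a = 2f
byte 5: (93 ⊕ 43) ⊕ 20 = d0 ⊕ 20 = f0
byte 6: (6b ⊕ 7d) ⊕ 20 = 16 ⊕ 20 = 36
byte 7: (2a ⊕ db) ⊕ 61 = f1 ⊕ 61 = 90
byte 8: (85 ⊕ ba) ⊕ 63 = 3f ⊕ 63 = 5c
byte 9: (36 ⊕ 27) ⊕ 63 = 11 ⊕ 63 = 72
byte 10: (86 ⊕ 54) ⊕ 65 = d2 ⊕ 65 = b7
byte 11: (d5 ⊕ c7) ⊕ 73 = 12 ⊕ 73 = 61

[190, 65, 155, 162, 47, 240, 54, 144, 92, 114, 183, 97]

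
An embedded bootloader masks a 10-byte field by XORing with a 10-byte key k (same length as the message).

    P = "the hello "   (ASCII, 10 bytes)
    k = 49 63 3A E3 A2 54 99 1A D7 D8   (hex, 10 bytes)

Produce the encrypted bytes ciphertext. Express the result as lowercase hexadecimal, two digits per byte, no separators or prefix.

116 xor  73 =  61
104 xor  99 =  11
101 xor  58 =  95
 32 xor 227 = 195
104 xor 162 = 202
101 xor  84 =  49
108 xor 153 = 245
108 xor  26 = 118
111 xor 215 = 184
 32 xor 216 = 248

3d0b5fc3ca31f576b8f8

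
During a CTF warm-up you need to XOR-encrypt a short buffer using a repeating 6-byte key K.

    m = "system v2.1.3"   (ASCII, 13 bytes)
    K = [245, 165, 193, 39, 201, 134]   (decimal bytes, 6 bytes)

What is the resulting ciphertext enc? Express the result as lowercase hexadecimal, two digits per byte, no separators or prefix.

The 6-byte key repeats, so the effective keystream is f5 a5 c1 27 c9 86 f5 a5 c1 27 c9 86 f5.
byte 0: 73 ^ f5 = 86
byte 1: 79 ^ a5 = dc
byte 2: 73 ^ c1 = b2
byte 3: 74 ^ 27 = 53
byte 4: 65 ^ c9 = ac
byte 5: 6d ^ 86 = eb
byte 6: 20 ^ f5 = d5
byte 7: 76 ^ a5 = d3
byte 8: 32 ^ c1 = f3
byte 9: 2e ^ 27 = 09
byte 10: 31 ^ c9 = f8
byte 11: 2e ^ 86 = a8
byte 12: 33 ^ f5 = c6

86dcb253acebd5d3f309f8a8c6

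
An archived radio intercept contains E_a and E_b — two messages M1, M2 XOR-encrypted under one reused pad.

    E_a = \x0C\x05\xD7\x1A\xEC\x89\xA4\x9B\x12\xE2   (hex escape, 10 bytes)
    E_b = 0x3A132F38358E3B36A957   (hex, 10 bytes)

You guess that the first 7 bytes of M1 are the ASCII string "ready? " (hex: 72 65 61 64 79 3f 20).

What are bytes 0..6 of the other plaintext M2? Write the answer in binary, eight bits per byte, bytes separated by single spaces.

01000100 01110011 10011001 01000110 10100000 00111000 10111111

First, E_a ⊕ E_b = (M1 ⊕ K) ⊕ (M2 ⊕ K) = M1 ⊕ M2, so the key drops out. Then M2 = (M1 ⊕ M2) ⊕ M1 over the first 7 bytes.
byte 0: (0c xor 3a) xor 72 = 36 xor 72 = 44
byte 1: (05 xor 13) xor 65 = 16 xor 65 = 73
byte 2: (d7 xor 2f) xor 61 = f8 xor 61 = 99
byte 3: (1a xor 38) xor 64 = 22 xor 64 = 46
byte 4: (ec xor 35) xor 79 = d9 xor 79 = a0
byte 5: (89 xor 8e) xor 3f = 07 xor 3f = 38
byte 6: (a4 xor 3b) xor 20 = 9f xor 20 = bf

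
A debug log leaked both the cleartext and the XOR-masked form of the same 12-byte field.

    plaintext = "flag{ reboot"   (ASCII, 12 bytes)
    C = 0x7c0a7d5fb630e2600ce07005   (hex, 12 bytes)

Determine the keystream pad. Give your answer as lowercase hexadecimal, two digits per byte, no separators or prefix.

Since C = plaintext ⊕ pad, XORing both sides with plaintext gives pad = plaintext ⊕ C.
66 ⊕ 7c = 1a
6c ⊕ 0a = 66
61 ⊕ 7d = 1c
67 ⊕ 5f = 38
7b ⊕ b6 = cd
20 ⊕ 30 = 10
72 ⊕ e2 = 90
65 ⊕ 60 = 05
62 ⊕ 0c = 6e
6f ⊕ e0 = 8f
6f ⊕ 70 = 1f
74 ⊕ 05 = 71

1a661c38cd1090056e8f1f71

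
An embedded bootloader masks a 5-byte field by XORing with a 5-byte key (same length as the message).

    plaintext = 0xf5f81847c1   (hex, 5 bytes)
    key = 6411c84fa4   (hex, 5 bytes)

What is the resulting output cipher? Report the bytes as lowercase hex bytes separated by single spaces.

91 e9 d0 08 65

XOR is its own inverse, so applying the key byte-wise gives the result directly.
245 XOR 100 = 145
248 XOR  17 = 233
 24 XOR 200 = 208
 71 XOR  79 =   8
193 XOR 164 = 101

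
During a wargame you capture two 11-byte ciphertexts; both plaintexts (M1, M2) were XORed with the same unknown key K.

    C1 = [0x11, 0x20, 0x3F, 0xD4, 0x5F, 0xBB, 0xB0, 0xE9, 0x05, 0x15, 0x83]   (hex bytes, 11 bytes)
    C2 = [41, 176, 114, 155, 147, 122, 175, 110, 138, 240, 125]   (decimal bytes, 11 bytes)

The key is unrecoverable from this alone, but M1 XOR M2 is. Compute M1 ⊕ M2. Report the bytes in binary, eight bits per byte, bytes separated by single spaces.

00111000 10010000 01001101 01001111 11001100 11000001 00011111 10000111 10001111 11100101 11111110

C1 ⊕ C2 = (M1 ⊕ K) ⊕ (M2 ⊕ K) = M1 ⊕ M2 — the shared key cancels under XOR.
11 xor 29 = 38
20 xor b0 = 90
3f xor 72 = 4d
d4 xor 9b = 4f
5f xor 93 = cc
bb xor 7a = c1
b0 xor af = 1f
e9 xor 6e = 87
05 xor 8a = 8f
15 xor f0 = e5
83 xor 7d = fe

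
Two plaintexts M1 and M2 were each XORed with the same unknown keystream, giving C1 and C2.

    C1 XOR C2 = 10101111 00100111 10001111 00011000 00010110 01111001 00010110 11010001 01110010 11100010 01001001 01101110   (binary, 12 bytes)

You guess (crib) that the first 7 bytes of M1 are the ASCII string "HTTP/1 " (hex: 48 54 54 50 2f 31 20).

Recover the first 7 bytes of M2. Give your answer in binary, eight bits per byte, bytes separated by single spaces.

11100111 01110011 11011011 01001000 00111001 01001000 00110110

Since C1 ⊕ C2 = M1 ⊕ M2, XORing with the guessed M1 bytes yields the corresponding M2 bytes: M2 = (C1 ⊕ C2) ⊕ M1.
byte 0: 10101111 ^ 01001000 = 11100111
byte 1: 00100111 ^ 01010100 = 01110011
byte 2: 10001111 ^ 01010100 = 11011011
byte 3: 00011000 ^ 01010000 = 01001000
byte 4: 00010110 ^ 00101111 = 00111001
byte 5: 01111001 ^ 00110001 = 01001000
byte 6: 00010110 ^ 00100000 = 00110110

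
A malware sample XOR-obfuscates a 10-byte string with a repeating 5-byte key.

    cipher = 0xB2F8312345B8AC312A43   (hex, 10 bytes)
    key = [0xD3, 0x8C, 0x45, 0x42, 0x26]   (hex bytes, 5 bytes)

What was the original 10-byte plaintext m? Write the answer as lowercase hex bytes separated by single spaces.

The 5-byte key repeats, so the effective keystream is d3 8c 45 42 26 d3 8c 45 42 26.
byte 0: 178 ⊕ 211 =  97
byte 1: 248 ⊕ 140 = 116
byte 2:  49 ⊕  69 = 116
byte 3:  35 ⊕  66 =  97
byte 4:  69 ⊕  38 =  99
byte 5: 184 ⊕ 211 = 107
byte 6: 172 ⊕ 140 =  32
byte 7:  49 ⊕  69 = 116
byte 8:  42 ⊕  66 = 104
byte 9:  67 ⊕  38 = 101

61 74 74 61 63 6b 20 74 68 65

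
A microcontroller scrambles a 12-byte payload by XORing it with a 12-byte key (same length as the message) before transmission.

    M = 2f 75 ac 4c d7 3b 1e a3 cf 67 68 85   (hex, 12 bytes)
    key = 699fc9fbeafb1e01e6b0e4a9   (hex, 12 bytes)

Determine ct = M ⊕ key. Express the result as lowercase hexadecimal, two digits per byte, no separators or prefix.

2f xor 69 = 46
75 xor 9f = ea
ac xor c9 = 65
4c xor fb = b7
d7 xor ea = 3d
3b xor fb = c0
1e xor 1e = 00
a3 xor 01 = a2
cf xor e6 = 29
67 xor b0 = d7
68 xor e4 = 8c
85 xor a9 = 2c

46ea65b73dc000a229d78c2c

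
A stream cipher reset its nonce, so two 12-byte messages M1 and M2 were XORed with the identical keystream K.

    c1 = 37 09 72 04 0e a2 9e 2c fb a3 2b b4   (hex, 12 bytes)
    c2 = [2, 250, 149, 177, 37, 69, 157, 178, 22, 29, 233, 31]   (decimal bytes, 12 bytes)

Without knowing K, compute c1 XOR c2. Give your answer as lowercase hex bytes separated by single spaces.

c1 ⊕ c2 = (M1 ⊕ K) ⊕ (M2 ⊕ K) = M1 ⊕ M2 — the shared key cancels under XOR.
00110111 XOR 00000010 = 00110101
00001001 XOR 11111010 = 11110011
01110010 XOR 10010101 = 11100111
00000100 XOR 10110001 = 10110101
00001110 XOR 00100101 = 00101011
10100010 XOR 01000101 = 11100111
10011110 XOR 10011101 = 00000011
00101100 XOR 10110010 = 10011110
11111011 XOR 00010110 = 11101101
10100011 XOR 00011101 = 10111110
00101011 XOR 11101001 = 11000010
10110100 XOR 00011111 = 10101011

35 f3 e7 b5 2b e7 03 9e ed be c2 ab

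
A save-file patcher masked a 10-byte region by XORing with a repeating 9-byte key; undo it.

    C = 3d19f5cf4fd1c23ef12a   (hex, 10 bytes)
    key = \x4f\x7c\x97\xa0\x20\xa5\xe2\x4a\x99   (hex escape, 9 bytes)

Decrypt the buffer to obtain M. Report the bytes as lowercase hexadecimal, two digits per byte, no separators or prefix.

The 9-byte key repeats, so the effective keystream is 4f 7c 97 a0 20 a5 e2 4a 99 4f.
byte 0: 3d xor 4f = 72
byte 1: 19 xor 7c = 65
byte 2: f5 xor 97 = 62
byte 3: cf xor a0 = 6f
byte 4: 4f xor 20 = 6f
byte 5: d1 xor a5 = 74
byte 6: c2 xor e2 = 20
byte 7: 3e xor 4a = 74
byte 8: f1 xor 99 = 68
byte 9: 2a xor 4f = 65

7265626f6f7420746865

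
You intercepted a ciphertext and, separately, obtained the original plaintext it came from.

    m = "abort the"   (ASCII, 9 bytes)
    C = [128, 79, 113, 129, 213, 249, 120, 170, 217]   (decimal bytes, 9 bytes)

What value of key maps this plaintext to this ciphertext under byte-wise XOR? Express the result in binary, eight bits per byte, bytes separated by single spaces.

Since C = m ⊕ key, XORing both sides with m gives key = m ⊕ C.
61 ⊕ 80 = e1
62 ⊕ 4f = 2d
6f ⊕ 71 = 1e
72 ⊕ 81 = f3
74 ⊕ d5 = a1
20 ⊕ f9 = d9
74 ⊕ 78 = 0c
68 ⊕ aa = c2
65 ⊕ d9 = bc

11100001 00101101 00011110 11110011 10100001 11011001 00001100 11000010 10111100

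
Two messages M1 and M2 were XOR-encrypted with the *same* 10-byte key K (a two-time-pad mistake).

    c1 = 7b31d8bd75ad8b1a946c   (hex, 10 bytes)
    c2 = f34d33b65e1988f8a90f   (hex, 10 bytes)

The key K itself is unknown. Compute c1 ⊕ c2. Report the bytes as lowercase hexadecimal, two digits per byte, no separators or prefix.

887ceb0b2bb403e23d63

c1 ⊕ c2 = (M1 ⊕ K) ⊕ (M2 ⊕ K) = M1 ⊕ M2 — the shared key cancels under XOR.
byte 0: 123 ⊕ 243 = 136
byte 1:  49 ⊕  77 = 124
byte 2: 216 ⊕  51 = 235
byte 3: 189 ⊕ 182 =  11
byte 4: 117 ⊕  94 =  43
byte 5: 173 ⊕  25 = 180
byte 6: 139 ⊕ 136 =   3
byte 7:  26 ⊕ 248 = 226
byte 8: 148 ⊕ 169 =  61
byte 9: 108 ⊕  15 =  99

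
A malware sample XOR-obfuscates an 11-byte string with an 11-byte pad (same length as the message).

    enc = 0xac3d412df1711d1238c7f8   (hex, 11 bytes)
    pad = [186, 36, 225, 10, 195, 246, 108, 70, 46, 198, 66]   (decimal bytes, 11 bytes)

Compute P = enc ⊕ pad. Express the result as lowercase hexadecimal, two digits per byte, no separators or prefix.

1619a027328771541601ba

ac XOR ba = 16
3d XOR 24 = 19
41 XOR e1 = a0
2d XOR 0a = 27
f1 XOR c3 = 32
71 XOR f6 = 87
1d XOR 6c = 71
12 XOR 46 = 54
38 XOR 2e = 16
c7 XOR c6 = 01
f8 XOR 42 = ba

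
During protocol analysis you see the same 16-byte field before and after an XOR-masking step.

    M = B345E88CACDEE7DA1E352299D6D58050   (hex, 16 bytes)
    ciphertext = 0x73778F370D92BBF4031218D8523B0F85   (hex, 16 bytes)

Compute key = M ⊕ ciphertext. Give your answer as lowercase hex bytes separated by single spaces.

Since ciphertext = M ⊕ key, XORing both sides with M gives key = M ⊕ ciphertext.
179 xor 115 = 192
 69 xor 119 =  50
232 xor 143 = 103
140 xor  55 = 187
172 xor  13 = 161
222 xor 146 =  76
231 xor 187 =  92
218 xor 244 =  46
 30 xor   3 =  29
 53 xor  18 =  39
 34 xor  24 =  58
153 xor 216 =  65
214 xor  82 = 132
213 xor  59 = 238
128 xor  15 = 143
 80 xor 133 = 213

c0 32 67 bb a1 4c 5c 2e 1d 27 3a 41 84 ee 8f d5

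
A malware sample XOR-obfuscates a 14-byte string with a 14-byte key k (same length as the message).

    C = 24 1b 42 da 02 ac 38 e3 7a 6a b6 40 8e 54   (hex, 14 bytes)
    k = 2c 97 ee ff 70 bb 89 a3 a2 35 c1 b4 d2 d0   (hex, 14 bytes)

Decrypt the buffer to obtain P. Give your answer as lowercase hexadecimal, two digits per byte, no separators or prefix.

088cac257217b140d85f77f45c84

XOR is its own inverse, so applying the key byte-wise gives the result directly.
byte 0: 00100100 ^ 00101100 = 00001000
byte 1: 00011011 ^ 10010111 = 10001100
byte 2: 01000010 ^ 11101110 = 10101100
byte 3: 11011010 ^ 11111111 = 00100101
byte 4: 00000010 ^ 01110000 = 01110010
byte 5: 10101100 ^ 10111011 = 00010111
byte 6: 00111000 ^ 10001001 = 10110001
byte 7: 11100011 ^ 10100011 = 01000000
byte 8: 01111010 ^ 10100010 = 11011000
byte 9: 01101010 ^ 00110101 = 01011111
byte 10: 10110110 ^ 11000001 = 01110111
byte 11: 01000000 ^ 10110100 = 11110100
byte 12: 10001110 ^ 11010010 = 01011100
byte 13: 01010100 ^ 11010000 = 10000100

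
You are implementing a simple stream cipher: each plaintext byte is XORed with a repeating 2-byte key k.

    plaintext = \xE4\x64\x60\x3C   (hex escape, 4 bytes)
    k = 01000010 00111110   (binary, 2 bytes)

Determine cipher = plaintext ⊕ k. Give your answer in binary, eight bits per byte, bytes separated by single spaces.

The 2-byte key repeats, so the effective keystream is 42 3e 42 3e.
byte 0: e4 XOR 42 = a6
byte 1: 64 XOR 3e = 5a
byte 2: 60 XOR 42 = 22
byte 3: 3c XOR 3e = 02

10100110 01011010 00100010 00000010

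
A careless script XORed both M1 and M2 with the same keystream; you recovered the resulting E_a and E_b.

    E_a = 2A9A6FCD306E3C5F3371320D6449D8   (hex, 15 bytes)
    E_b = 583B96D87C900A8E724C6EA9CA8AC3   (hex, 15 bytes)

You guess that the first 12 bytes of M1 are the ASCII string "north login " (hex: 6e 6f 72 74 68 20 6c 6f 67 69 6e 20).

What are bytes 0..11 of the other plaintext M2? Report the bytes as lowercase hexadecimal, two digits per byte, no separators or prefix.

1cce8b6124de5abe26543284

First, E_a ⊕ E_b = (M1 ⊕ K) ⊕ (M2 ⊕ K) = M1 ⊕ M2, so the key drops out. Then M2 = (M1 ⊕ M2) ⊕ M1 over the first 12 bytes.
byte 0: (2a xor 58) xor 6e = 72 xor 6e = 1c
byte 1: (9a xor 3b) xor 6f = a1 xor 6f = ce
byte 2: (6f xor 96) xor 72 = f9 xor 72 = 8b
byte 3: (cd xor d8) xor 74 = 15 xor 74 = 61
byte 4: (30 xor 7c) xor 68 = 4c xor 68 = 24
byte 5: (6e xor 90) xor 20 = fe xor 20 = de
byte 6: (3c xor 0a) xor 6c = 36 xor 6c = 5a
byte 7: (5f xor 8e) xor 6f = d1 xor 6f = be
byte 8: (33 xor 72) xor 67 = 41 xor 67 = 26
byte 9: (71 xor 4c) xor 69 = 3d xor 69 = 54
byte 10: (32 xor 6e) xor 6e = 5c xor 6e = 32
byte 11: (0d xor a9) xor 20 = a4 xor 20 = 84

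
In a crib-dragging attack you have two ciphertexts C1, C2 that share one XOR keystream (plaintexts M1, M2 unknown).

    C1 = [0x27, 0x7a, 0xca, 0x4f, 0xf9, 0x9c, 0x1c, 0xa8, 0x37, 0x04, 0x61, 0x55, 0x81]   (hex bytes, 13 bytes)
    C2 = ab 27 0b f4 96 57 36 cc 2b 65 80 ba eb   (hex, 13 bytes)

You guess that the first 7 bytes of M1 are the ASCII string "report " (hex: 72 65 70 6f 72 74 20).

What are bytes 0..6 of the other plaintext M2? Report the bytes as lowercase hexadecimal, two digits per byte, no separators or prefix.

First, C1 ⊕ C2 = (M1 ⊕ K) ⊕ (M2 ⊕ K) = M1 ⊕ M2, so the key drops out. Then M2 = (M1 ⊕ M2) ⊕ M1 over the first 7 bytes.
byte 0: (27 xor ab) xor 72 = 8c xor 72 = fe
byte 1: (7a xor 27) xor 65 = 5d xor 65 = 38
byte 2: (ca xor 0b) xor 70 = c1 xor 70 = b1
byte 3: (4f xor f4) xor 6f = bb xor 6f = d4
byte 4: (f9 xor 96) xor 72 = 6f xor 72 = 1d
byte 5: (9c xor 57) xor 74 = cb xor 74 = bf
byte 6: (1c xor 36) xor 20 = 2a xor 20 = 0a

fe38b1d41dbf0a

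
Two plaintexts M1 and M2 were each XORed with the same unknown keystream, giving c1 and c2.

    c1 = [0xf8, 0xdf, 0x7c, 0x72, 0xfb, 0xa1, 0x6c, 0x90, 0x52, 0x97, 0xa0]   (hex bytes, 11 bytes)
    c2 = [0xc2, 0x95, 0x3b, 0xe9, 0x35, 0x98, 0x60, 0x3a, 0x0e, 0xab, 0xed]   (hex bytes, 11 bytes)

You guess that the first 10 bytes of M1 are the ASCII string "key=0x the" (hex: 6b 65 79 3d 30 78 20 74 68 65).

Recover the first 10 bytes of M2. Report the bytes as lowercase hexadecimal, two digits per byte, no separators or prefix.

512f3ea6fe412cde3459

First, c1 ⊕ c2 = (M1 ⊕ K) ⊕ (M2 ⊕ K) = M1 ⊕ M2, so the key drops out. Then M2 = (M1 ⊕ M2) ⊕ M1 over the first 10 bytes.
byte 0: (f8 ^ c2) ^ 6b = 3a ^ 6b = 51
byte 1: (df ^ 95) ^ 65 = 4a ^ 65 = 2f
byte 2: (7c ^ 3b) ^ 79 = 47 ^ 79 = 3e
byte 3: (72 ^ e9) ^ 3d = 9b ^ 3d = a6
byte 4: (fb ^ 35) ^ 30 = ce ^ 30 = fe
byte 5: (a1 ^ 98) ^ 78 = 39 ^ 78 = 41
byte 6: (6c ^ 60) ^ 20 = 0c ^ 20 = 2c
byte 7: (90 ^ 3a) ^ 74 = aa ^ 74 = de
byte 8: (52 ^ 0e) ^ 68 = 5c ^ 68 = 34
byte 9: (97 ^ ab) ^ 65 = 3c ^ 65 = 59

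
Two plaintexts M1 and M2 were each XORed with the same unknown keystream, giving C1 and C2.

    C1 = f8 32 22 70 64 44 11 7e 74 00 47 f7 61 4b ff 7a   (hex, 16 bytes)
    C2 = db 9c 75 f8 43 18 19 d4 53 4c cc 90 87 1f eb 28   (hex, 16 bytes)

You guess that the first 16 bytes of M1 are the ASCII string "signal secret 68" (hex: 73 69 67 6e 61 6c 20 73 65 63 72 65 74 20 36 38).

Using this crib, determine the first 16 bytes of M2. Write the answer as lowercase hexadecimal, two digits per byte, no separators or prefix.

First, C1 ⊕ C2 = (M1 ⊕ K) ⊕ (M2 ⊕ K) = M1 ⊕ M2, so the key drops out. Then M2 = (M1 ⊕ M2) ⊕ M1 over the first 16 bytes.
byte 0: (f8 xor db) xor 73 = 23 xor 73 = 50
byte 1: (32 xor 9c) xor 69 = ae xor 69 = c7
byte 2: (22 xor 75) xor 67 = 57 xor 67 = 30
byte 3: (70 xor f8) xor 6e = 88 xor 6e = e6
byte 4: (64 xor 43) xor 61 = 27 xor 61 = 46
byte 5: (44 xor 18) xor 6c = 5c xor 6c = 30
byte 6: (11 xor 19) xor 20 = 08 xor 20 = 28
byte 7: (7e xor d4) xor 73 = aa xor 73 = d9
byte 8: (74 xor 53) xor 65 = 27 xor 65 = 42
byte 9: (00 xor 4c) xor 63 = 4c xor 63 = 2f
byte 10: (47 xor cc) xor 72 = 8b xor 72 = f9
byte 11: (f7 xor 90) xor 65 = 67 xor 65 = 02
byte 12: (61 xor 87) xor 74 = e6 xor 74 = 92
byte 13: (4b xor 1f) xor 20 = 54 xor 20 = 74
byte 14: (ff xor eb) xor 36 = 14 xor 36 = 22
byte 15: (7a xor 28) xor 38 = 52 xor 38 = 6a

50c730e6463028d9422ff9029274226a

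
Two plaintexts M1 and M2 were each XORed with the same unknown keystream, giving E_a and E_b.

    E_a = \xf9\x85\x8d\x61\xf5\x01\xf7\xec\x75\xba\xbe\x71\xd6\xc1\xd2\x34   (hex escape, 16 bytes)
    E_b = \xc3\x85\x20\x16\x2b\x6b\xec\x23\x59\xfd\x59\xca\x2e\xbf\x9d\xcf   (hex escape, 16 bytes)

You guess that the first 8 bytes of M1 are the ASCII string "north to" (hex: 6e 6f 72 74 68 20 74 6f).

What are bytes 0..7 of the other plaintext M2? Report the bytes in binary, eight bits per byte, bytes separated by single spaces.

First, E_a ⊕ E_b = (M1 ⊕ K) ⊕ (M2 ⊕ K) = M1 ⊕ M2, so the key drops out. Then M2 = (M1 ⊕ M2) ⊕ M1 over the first 8 bytes.
byte 0: (f9 XOR c3) XOR 6e = 3a XOR 6e = 54
byte 1: (85 XOR 85) XOR 6f = 00 XOR 6f = 6f
byte 2: (8d XOR 20) XOR 72 = ad XOR 72 = df
byte 3: (61 XOR 16) XOR 74 = 77 XOR 74 = 03
byte 4: (f5 XOR 2b) XOR 68 = de XOR 68 = b6
byte 5: (01 XOR 6b) XOR 20 = 6a XOR 20 = 4a
byte 6: (f7 XOR ec) XOR 74 = 1b XOR 74 = 6f
byte 7: (ec XOR 23) XOR 6f = cf XOR 6f = a0

01010100 01101111 11011111 00000011 10110110 01001010 01101111 10100000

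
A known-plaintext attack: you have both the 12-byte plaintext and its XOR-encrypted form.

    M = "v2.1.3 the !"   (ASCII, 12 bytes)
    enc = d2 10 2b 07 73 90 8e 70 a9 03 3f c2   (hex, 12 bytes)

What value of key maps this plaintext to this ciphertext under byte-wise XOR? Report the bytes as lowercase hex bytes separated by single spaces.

Since enc = M ⊕ key, XORing both sides with M gives key = M ⊕ enc.
118 xor 210 = 164
 50 xor  16 =  34
 46 xor  43 =   5
 49 xor   7 =  54
 46 xor 115 =  93
 51 xor 144 = 163
 32 xor 142 = 174
116 xor 112 =   4
104 xor 169 = 193
101 xor   3 = 102
 32 xor  63 =  31
 33 xor 194 = 227

a4 22 05 36 5d a3 ae 04 c1 66 1f e3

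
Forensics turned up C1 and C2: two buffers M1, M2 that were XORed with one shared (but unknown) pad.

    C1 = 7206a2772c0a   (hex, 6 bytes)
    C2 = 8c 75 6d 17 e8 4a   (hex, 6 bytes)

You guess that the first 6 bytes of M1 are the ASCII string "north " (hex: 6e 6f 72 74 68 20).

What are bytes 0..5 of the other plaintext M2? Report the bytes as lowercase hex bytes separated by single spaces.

90 1c bd 14 ac 60

First, C1 ⊕ C2 = (M1 ⊕ K) ⊕ (M2 ⊕ K) = M1 ⊕ M2, so the key drops out. Then M2 = (M1 ⊕ M2) ⊕ M1 over the first 6 bytes.
byte 0: (72 ^ 8c) ^ 6e = fe ^ 6e = 90
byte 1: (06 ^ 75) ^ 6f = 73 ^ 6f = 1c
byte 2: (a2 ^ 6d) ^ 72 = cf ^ 72 = bd
byte 3: (77 ^ 17) ^ 74 = 60 ^ 74 = 14
byte 4: (2c ^ e8) ^ 68 = c4 ^ 68 = ac
byte 5: (0a ^ 4a) ^ 20 = 40 ^ 20 = 60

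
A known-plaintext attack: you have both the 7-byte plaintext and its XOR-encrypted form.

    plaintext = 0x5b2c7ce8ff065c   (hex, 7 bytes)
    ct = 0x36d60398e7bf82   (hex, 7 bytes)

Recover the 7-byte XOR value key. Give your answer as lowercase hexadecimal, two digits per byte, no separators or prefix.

6dfa7f7018b9de

Since ct = plaintext ⊕ key, XORing both sides with plaintext gives key = plaintext ⊕ ct.
5b xor 36 = 6d
2c xor d6 = fa
7c xor 03 = 7f
e8 xor 98 = 70
ff xor e7 = 18
06 xor bf = b9
5c xor 82 = de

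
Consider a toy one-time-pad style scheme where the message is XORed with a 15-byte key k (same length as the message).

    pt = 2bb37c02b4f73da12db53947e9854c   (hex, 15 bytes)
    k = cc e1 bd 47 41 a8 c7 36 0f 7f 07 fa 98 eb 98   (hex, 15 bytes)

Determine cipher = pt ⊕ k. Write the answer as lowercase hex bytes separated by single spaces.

XOR is its own inverse, so applying the key byte-wise gives the result directly.
2b ⊕ cc = e7
b3 ⊕ e1 = 52
7c ⊕ bd = c1
02 ⊕ 47 = 45
b4 ⊕ 41 = f5
f7 ⊕ a8 = 5f
3d ⊕ c7 = fa
a1 ⊕ 36 = 97
2d ⊕ 0f = 22
b5 ⊕ 7f = ca
39 ⊕ 07 = 3e
47 ⊕ fa = bd
e9 ⊕ 98 = 71
85 ⊕ eb = 6e
4c ⊕ 98 = d4

e7 52 c1 45 f5 5f fa 97 22 ca 3e bd 71 6e d4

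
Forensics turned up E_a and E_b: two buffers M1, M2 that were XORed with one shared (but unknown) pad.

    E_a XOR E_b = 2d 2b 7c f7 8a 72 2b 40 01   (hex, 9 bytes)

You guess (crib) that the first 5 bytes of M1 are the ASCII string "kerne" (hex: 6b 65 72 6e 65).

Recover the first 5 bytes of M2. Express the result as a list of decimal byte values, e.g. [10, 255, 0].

Since E_a ⊕ E_b = M1 ⊕ M2, XORing with the guessed M1 bytes yields the corresponding M2 bytes: M2 = (E_a ⊕ E_b) ⊕ M1.
byte 0: 2d xor 6b = 46
byte 1: 2b xor 65 = 4e
byte 2: 7c xor 72 = 0e
byte 3: f7 xor 6e = 99
byte 4: 8a xor 65 = ef

[70, 78, 14, 153, 239]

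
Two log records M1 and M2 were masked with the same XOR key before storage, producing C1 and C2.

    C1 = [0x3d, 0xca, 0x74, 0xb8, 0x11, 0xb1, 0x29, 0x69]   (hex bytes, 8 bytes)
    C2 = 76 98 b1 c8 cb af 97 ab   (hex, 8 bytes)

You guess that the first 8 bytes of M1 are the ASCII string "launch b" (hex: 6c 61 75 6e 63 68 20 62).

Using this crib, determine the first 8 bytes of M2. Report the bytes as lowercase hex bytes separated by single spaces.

First, C1 ⊕ C2 = (M1 ⊕ K) ⊕ (M2 ⊕ K) = M1 ⊕ M2, so the key drops out. Then M2 = (M1 ⊕ M2) ⊕ M1 over the first 8 bytes.
byte 0: (3d XOR 76) XOR 6c = 4b XOR 6c = 27
byte 1: (ca XOR 98) XOR 61 = 52 XOR 61 = 33
byte 2: (74 XOR b1) XOR 75 = c5 XOR 75 = b0
byte 3: (b8 XOR c8) XOR 6e = 70 XOR 6e = 1e
byte 4: (11 XOR cb) XOR 63 = da XOR 63 = b9
byte 5: (b1 XOR af) XOR 68 = 1e XOR 68 = 76
byte 6: (29 XOR 97) XOR 20 = be XOR 20 = 9e
byte 7: (69 XOR ab) XOR 62 = c2 XOR 62 = a0

27 33 b0 1e b9 76 9e a0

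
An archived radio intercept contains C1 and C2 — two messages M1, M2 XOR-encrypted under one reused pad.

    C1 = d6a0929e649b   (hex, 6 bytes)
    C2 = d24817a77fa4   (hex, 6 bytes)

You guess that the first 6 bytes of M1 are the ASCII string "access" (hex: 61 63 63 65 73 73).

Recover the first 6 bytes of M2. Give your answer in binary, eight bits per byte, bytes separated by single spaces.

First, C1 ⊕ C2 = (M1 ⊕ K) ⊕ (M2 ⊕ K) = M1 ⊕ M2, so the key drops out. Then M2 = (M1 ⊕ M2) ⊕ M1 over the first 6 bytes.
byte 0: (d6 xor d2) xor 61 = 04 xor 61 = 65
byte 1: (a0 xor 48) xor 63 = e8 xor 63 = 8b
byte 2: (92 xor 17) xor 63 = 85 xor 63 = e6
byte 3: (9e xor a7) xor 65 = 39 xor 65 = 5c
byte 4: (64 xor 7f) xor 73 = 1b xor 73 = 68
byte 5: (9b xor a4) xor 73 = 3f xor 73 = 4c

01100101 10001011 11100110 01011100 01101000 01001100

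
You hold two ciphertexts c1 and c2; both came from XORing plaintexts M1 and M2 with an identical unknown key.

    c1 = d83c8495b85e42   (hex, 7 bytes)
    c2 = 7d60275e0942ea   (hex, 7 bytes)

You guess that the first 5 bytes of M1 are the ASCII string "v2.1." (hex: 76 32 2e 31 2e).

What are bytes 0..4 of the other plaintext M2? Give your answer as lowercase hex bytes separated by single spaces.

First, c1 ⊕ c2 = (M1 ⊕ K) ⊕ (M2 ⊕ K) = M1 ⊕ M2, so the key drops out. Then M2 = (M1 ⊕ M2) ⊕ M1 over the first 5 bytes.
byte 0: (d8 XOR 7d) XOR 76 = a5 XOR 76 = d3
byte 1: (3c XOR 60) XOR 32 = 5c XOR 32 = 6e
byte 2: (84 XOR 27) XOR 2e = a3 XOR 2e = 8d
byte 3: (95 XOR 5e) XOR 31 = cb XOR 31 = fa
byte 4: (b8 XOR 09) XOR 2e = b1 XOR 2e = 9f

d3 6e 8d fa 9f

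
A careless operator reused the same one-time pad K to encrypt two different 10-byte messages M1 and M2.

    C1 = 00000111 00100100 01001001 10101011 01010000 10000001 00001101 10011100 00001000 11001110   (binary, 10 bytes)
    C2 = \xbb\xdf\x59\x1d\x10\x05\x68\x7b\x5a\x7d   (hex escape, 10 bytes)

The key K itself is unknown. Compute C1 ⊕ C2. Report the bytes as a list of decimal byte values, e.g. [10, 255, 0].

C1 ⊕ C2 = (M1 ⊕ K) ⊕ (M2 ⊕ K) = M1 ⊕ M2 — the shared key cancels under XOR.
byte 0: 07 ⊕ bb = bc
byte 1: 24 ⊕ df = fb
byte 2: 49 ⊕ 59 = 10
byte 3: ab ⊕ 1d = b6
byte 4: 50 ⊕ 10 = 40
byte 5: 81 ⊕ 05 = 84
byte 6: 0d ⊕ 68 = 65
byte 7: 9c ⊕ 7b = e7
byte 8: 08 ⊕ 5a = 52
byte 9: ce ⊕ 7d = b3

[188, 251, 16, 182, 64, 132, 101, 231, 82, 179]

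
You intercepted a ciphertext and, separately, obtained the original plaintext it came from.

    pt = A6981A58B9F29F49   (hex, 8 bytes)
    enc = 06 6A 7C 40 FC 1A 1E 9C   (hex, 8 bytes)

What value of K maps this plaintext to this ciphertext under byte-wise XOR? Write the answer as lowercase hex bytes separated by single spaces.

Since enc = pt ⊕ K, XORing both sides with pt gives K = pt ⊕ enc.
166 ⊕   6 = 160
152 ⊕ 106 = 242
 26 ⊕ 124 = 102
 88 ⊕  64 =  24
185 ⊕ 252 =  69
242 ⊕  26 = 232
159 ⊕  30 = 129
 73 ⊕ 156 = 213

a0 f2 66 18 45 e8 81 d5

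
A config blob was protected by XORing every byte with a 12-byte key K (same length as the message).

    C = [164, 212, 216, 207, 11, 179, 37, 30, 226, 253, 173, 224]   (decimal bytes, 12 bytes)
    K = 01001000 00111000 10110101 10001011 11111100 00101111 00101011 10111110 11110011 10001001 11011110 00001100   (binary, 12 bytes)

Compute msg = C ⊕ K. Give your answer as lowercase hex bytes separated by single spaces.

XOR is its own inverse, so applying the key byte-wise gives the result directly.
byte 0: a4 ⊕ 48 = ec
byte 1: d4 ⊕ 38 = ec
byte 2: d8 ⊕ b5 = 6d
byte 3: cf ⊕ 8b = 44
byte 4: 0b ⊕ fc = f7
byte 5: b3 ⊕ 2f = 9c
byte 6: 25 ⊕ 2b = 0e
byte 7: 1e ⊕ be = a0
byte 8: e2 ⊕ f3 = 11
byte 9: fd ⊕ 89 = 74
byte 10: ad ⊕ de = 73
byte 11: e0 ⊕ 0c = ec

ec ec 6d 44 f7 9c 0e a0 11 74 73 ec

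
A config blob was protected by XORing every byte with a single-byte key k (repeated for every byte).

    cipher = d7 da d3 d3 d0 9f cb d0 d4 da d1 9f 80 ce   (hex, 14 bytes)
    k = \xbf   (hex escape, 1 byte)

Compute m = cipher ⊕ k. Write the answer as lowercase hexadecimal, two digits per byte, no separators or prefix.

The 1-byte key repeats, so the effective keystream is bf bf bf bf bf bf bf bf bf bf bf bf bf bf.
byte 0: d7 ^ bf = 68
byte 1: da ^ bf = 65
byte 2: d3 ^ bf = 6c
byte 3: d3 ^ bf = 6c
byte 4: d0 ^ bf = 6f
byte 5: 9f ^ bf = 20
byte 6: cb ^ bf = 74
byte 7: d0 ^ bf = 6f
byte 8: d4 ^ bf = 6b
byte 9: da ^ bf = 65
byte 10: d1 ^ bf = 6e
byte 11: 9f ^ bf = 20
byte 12: 80 ^ bf = 3f
byte 13: ce ^ bf = 71

68656c6c6f20746f6b656e203f71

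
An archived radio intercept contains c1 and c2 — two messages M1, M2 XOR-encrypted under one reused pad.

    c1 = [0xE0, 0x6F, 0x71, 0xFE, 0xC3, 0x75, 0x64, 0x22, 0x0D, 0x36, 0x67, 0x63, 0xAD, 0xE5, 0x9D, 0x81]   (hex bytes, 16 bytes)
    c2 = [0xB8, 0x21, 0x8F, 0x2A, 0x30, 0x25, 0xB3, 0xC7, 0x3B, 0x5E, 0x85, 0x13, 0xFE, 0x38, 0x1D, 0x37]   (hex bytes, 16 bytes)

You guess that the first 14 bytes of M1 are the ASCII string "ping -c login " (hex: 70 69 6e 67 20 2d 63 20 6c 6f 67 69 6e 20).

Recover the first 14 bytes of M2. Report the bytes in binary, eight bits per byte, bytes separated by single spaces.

00101000 00100111 10010000 10110011 11010011 01111101 10110100 11000101 01011010 00000111 10000101 00011001 00111101 11111101

First, c1 ⊕ c2 = (M1 ⊕ K) ⊕ (M2 ⊕ K) = M1 ⊕ M2, so the key drops out. Then M2 = (M1 ⊕ M2) ⊕ M1 over the first 14 bytes.
byte 0: (e0 xor b8) xor 70 = 58 xor 70 = 28
byte 1: (6f xor 21) xor 69 = 4e xor 69 = 27
byte 2: (71 xor 8f) xor 6e = fe xor 6e = 90
byte 3: (fe xor 2a) xor 67 = d4 xor 67 = b3
byte 4: (c3 xor 30) xor 20 = f3 xor 20 = d3
byte 5: (75 xor 25) xor 2d = 50 xor 2d = 7d
byte 6: (64 xor b3) xor 63 = d7 xor 63 = b4
byte 7: (22 xor c7) xor 20 = e5 xor 20 = c5
byte 8: (0d xor 3b) xor 6c = 36 xor 6c = 5a
byte 9: (36 xor 5e) xor 6f = 68 xor 6f = 07
byte 10: (67 xor 85) xor 67 = e2 xor 67 = 85
byte 11: (63 xor 13) xor 69 = 70 xor 69 = 19
byte 12: (ad xor fe) xor 6e = 53 xor 6e = 3d
byte 13: (e5 xor 38) xor 20 = dd xor 20 = fd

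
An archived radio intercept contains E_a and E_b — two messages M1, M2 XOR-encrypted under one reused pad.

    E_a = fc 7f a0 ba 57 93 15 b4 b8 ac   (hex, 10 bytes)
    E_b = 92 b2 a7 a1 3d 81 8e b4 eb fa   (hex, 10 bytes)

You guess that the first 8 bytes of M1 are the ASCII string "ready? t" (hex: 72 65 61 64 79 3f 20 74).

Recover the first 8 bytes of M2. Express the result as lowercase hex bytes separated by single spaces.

First, E_a ⊕ E_b = (M1 ⊕ K) ⊕ (M2 ⊕ K) = M1 ⊕ M2, so the key drops out. Then M2 = (M1 ⊕ M2) ⊕ M1 over the first 8 bytes.
byte 0: (fc XOR 92) XOR 72 = 6e XOR 72 = 1c
byte 1: (7f XOR b2) XOR 65 = cd XOR 65 = a8
byte 2: (a0 XOR a7) XOR 61 = 07 XOR 61 = 66
byte 3: (ba XOR a1) XOR 64 = 1b XOR 64 = 7f
byte 4: (57 XOR 3d) XOR 79 = 6a XOR 79 = 13
byte 5: (93 XOR 81) XOR 3f = 12 XOR 3f = 2d
byte 6: (15 XOR 8e) XOR 20 = 9b XOR 20 = bb
byte 7: (b4 XOR b4) XOR 74 = 00 XOR 74 = 74

1c a8 66 7f 13 2d bb 74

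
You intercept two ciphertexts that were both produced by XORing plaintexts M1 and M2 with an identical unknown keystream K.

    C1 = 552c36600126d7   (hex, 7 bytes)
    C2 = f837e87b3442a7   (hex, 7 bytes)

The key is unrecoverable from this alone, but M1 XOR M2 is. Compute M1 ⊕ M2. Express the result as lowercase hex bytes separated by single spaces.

ad 1b de 1b 35 64 70

C1 ⊕ C2 = (M1 ⊕ K) ⊕ (M2 ⊕ K) = M1 ⊕ M2 — the shared key cancels under XOR.
byte 0: 55 ^ f8 = ad
byte 1: 2c ^ 37 = 1b
byte 2: 36 ^ e8 = de
byte 3: 60 ^ 7b = 1b
byte 4: 01 ^ 34 = 35
byte 5: 26 ^ 42 = 64
byte 6: d7 ^ a7 = 70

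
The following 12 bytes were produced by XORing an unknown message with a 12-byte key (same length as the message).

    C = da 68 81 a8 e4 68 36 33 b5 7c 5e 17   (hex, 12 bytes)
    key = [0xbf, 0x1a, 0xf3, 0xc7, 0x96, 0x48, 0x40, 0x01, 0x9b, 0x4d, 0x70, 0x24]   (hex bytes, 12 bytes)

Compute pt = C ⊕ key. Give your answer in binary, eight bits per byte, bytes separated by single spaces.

01100101 01110010 01110010 01101111 01110010 00100000 01110110 00110010 00101110 00110001 00101110 00110011

byte 0: 218 ^ 191 = 101
byte 1: 104 ^  26 = 114
byte 2: 129 ^ 243 = 114
byte 3: 168 ^ 199 = 111
byte 4: 228 ^ 150 = 114
byte 5: 104 ^  72 =  32
byte 6:  54 ^  64 = 118
byte 7:  51 ^   1 =  50
byte 8: 181 ^ 155 =  46
byte 9: 124 ^  77 =  49
byte 10:  94 ^ 112 =  46
byte 11:  23 ^  36 =  51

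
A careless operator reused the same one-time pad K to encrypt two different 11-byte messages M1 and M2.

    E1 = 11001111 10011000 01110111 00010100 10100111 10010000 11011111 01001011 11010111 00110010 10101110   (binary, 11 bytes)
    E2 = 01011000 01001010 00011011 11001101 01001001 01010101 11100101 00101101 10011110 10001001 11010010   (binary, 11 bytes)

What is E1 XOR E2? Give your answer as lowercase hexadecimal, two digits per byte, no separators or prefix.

E1 ⊕ E2 = (M1 ⊕ K) ⊕ (M2 ⊕ K) = M1 ⊕ M2 — the shared key cancels under XOR.
byte 0: 207 ^  88 = 151
byte 1: 152 ^  74 = 210
byte 2: 119 ^  27 = 108
byte 3:  20 ^ 205 = 217
byte 4: 167 ^  73 = 238
byte 5: 144 ^  85 = 197
byte 6: 223 ^ 229 =  58
byte 7:  75 ^  45 = 102
byte 8: 215 ^ 158 =  73
byte 9:  50 ^ 137 = 187
byte 10: 174 ^ 210 = 124

97d26cd9eec53a6649bb7c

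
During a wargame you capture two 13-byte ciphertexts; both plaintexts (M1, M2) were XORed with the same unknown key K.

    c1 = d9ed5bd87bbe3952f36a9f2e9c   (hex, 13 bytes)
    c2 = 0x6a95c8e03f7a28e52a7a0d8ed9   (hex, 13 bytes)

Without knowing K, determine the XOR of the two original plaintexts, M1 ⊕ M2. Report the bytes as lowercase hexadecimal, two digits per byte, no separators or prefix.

c1 ⊕ c2 = (M1 ⊕ K) ⊕ (M2 ⊕ K) = M1 ⊕ M2 — the shared key cancels under XOR.
byte 0: d9 ^ 6a = b3
byte 1: ed ^ 95 = 78
byte 2: 5b ^ c8 = 93
byte 3: d8 ^ e0 = 38
byte 4: 7b ^ 3f = 44
byte 5: be ^ 7a = c4
byte 6: 39 ^ 28 = 11
byte 7: 52 ^ e5 = b7
byte 8: f3 ^ 2a = d9
byte 9: 6a ^ 7a = 10
byte 10: 9f ^ 0d = 92
byte 11: 2e ^ 8e = a0
byte 12: 9c ^ d9 = 45

b378933844c411b7d91092a045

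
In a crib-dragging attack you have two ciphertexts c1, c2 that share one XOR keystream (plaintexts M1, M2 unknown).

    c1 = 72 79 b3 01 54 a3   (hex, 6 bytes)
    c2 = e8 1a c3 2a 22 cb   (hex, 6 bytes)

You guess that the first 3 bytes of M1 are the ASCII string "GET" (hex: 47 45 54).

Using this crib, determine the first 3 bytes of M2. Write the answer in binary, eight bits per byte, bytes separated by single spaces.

11011101 00100110 00100100

First, c1 ⊕ c2 = (M1 ⊕ K) ⊕ (M2 ⊕ K) = M1 ⊕ M2, so the key drops out. Then M2 = (M1 ⊕ M2) ⊕ M1 over the first 3 bytes.
byte 0: (72 XOR e8) XOR 47 = 9a XOR 47 = dd
byte 1: (79 XOR 1a) XOR 45 = 63 XOR 45 = 26
byte 2: (b3 XOR c3) XOR 54 = 70 XOR 54 = 24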